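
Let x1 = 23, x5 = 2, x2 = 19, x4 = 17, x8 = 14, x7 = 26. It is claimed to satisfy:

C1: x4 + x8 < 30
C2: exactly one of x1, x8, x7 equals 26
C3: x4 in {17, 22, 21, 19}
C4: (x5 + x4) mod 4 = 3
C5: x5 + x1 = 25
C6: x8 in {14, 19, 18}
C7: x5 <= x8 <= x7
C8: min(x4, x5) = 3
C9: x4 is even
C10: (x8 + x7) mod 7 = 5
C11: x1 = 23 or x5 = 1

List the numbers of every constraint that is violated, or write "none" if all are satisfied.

The assignment fails constraints 1, 8, 9.

C1: x4 + x8 = 17 + 14 = 31; 31 ≥ 30, bound 30 not met — fails.
C2: x1=23, x8=14, x7=26; 1 of them equals 26 — holds.
C3: x4 = 17 is in {17, 22, 21, 19} — holds.
C4: x5 + x4 = 19; 19 mod 4 = 3 — holds.
C5: x5 + x1 = 2 + 23 = 25 — holds.
C6: x8 = 14 is in {14, 19, 18} — holds.
C7: values 2 <= 14 <= 26 — holds.
C8: min(17, 2) = 2, not 3 — fails.
C9: x4 = 17 is odd — fails.
C10: x8 + x7 = 40; 40 mod 7 = 5 — holds.
C11: x1 = 23 = 23 (first disjunct) — holds.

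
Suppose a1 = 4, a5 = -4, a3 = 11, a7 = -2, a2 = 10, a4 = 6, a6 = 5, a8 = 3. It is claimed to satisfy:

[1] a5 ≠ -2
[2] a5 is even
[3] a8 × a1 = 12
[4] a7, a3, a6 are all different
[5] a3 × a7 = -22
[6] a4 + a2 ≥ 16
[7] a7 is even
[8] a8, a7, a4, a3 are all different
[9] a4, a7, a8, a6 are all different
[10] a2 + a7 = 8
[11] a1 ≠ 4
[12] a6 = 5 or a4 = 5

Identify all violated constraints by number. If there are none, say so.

[1] a5 = -4, and -4 ≠ -2  holds
[2] a5 = -4 is even  holds
[3] a8 × a1 = 3 × 4 = 12  holds
[4] values -2, 11, 5 are pairwise distinct  holds
[5] a3 × a7 = 11 × (-2) = -22  holds
[6] a4 + a2 = 6 + 10 = 16; 16 ≥ 16  holds
[7] a7 = -2 is even  holds
[8] values 3, -2, 6, 11 are pairwise distinct  holds
[9] values 6, -2, 3, 5 are pairwise distinct  holds
[10] a2 + a7 = 10 + (-2) = 8  holds
[11] a1 = 4, but 4 is required to differ  fails
[12] a6 = 5 = 5 (first disjunct)  holds

The assignment fails constraint 11.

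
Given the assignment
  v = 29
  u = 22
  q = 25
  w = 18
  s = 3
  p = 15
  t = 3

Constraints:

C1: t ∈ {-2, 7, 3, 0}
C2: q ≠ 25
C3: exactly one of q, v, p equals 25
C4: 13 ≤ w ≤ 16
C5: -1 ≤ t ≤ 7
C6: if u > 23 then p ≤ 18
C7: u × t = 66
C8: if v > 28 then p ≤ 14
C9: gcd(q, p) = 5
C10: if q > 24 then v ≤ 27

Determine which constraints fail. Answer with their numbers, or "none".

C1: t = 3 is in {-2, 7, 3, 0}  OK
C2: q = 25, but 25 is required to differ  FAIL
C3: q=25, v=29, p=15; 1 of them equals 25  OK
C4: w = 18 is outside [13, 16]  FAIL
C5: t = 3 lies in [-1, 7]  OK
C6: u = 22, not > 23; antecedent false, conditional vacuously true  OK
C7: u × t = 22 × 3 = 66  OK
C8: v = 29 > 28, so we need p ≤ 14; but p = 15 > 14  FAIL
C9: gcd(25, 15) = 5  OK
C10: q = 25 > 24, so we need v ≤ 27; but v = 29 > 27  FAIL

The assignment fails constraints 2, 4, 8, 10.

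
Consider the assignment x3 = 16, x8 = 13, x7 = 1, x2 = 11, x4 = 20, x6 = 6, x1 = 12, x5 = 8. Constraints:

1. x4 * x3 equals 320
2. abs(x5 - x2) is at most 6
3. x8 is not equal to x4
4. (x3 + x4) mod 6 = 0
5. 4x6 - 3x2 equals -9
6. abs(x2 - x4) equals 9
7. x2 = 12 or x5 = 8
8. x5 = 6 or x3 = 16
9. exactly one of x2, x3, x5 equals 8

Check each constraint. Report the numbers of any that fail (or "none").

The assignment satisfies every constraint.

1. x4 * x3 = 20 * 16 = 320 — holds.
2. abs(8 - 11) = 3; 3 ≤ 6 — holds.
3. x8 = 13, x4 = 20; distinct — holds.
4. x3 + x4 = 36; 36 mod 6 = 0 — holds.
5. 4x6 - 3x2 = 4(6) - 3(11) = -9 — holds.
6. abs(11 - 20) = 9 — holds.
7. x2 = 11 ≠ 12, but x5 = 8 = 8 (second disjunct) — holds.
8. x5 = 8 ≠ 6, but x3 = 16 = 16 (second disjunct) — holds.
9. x2=11, x3=16, x5=8; 1 of them equals 8 — holds.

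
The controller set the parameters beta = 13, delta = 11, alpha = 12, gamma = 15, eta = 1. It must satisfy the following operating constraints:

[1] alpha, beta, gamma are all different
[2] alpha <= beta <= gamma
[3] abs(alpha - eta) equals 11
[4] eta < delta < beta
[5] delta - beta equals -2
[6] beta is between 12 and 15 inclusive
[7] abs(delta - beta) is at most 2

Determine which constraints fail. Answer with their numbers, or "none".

[1] values 12, 13, 15 are pairwise distinct — satisfied.
[2] values 12 <= 13 <= 15 — satisfied.
[3] abs(12 - 1) = 11 — satisfied.
[4] values 1 < 11 < 13 — satisfied.
[5] delta - beta = 11 - 13 = -2 — satisfied.
[6] beta = 13 lies in [12, 15] — satisfied.
[7] abs(11 - 13) = 2; 2 ≤ 2 — satisfied.

All constraints are satisfied.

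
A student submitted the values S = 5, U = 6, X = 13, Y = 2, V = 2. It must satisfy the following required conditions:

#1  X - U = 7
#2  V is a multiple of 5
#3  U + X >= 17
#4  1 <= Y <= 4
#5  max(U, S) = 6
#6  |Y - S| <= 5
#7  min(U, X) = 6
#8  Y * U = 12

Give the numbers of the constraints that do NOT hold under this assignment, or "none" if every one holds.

Constraint 2 is violated.

#1 X - U = 13 - 6 = 7 — holds.
#2 2 = 5*0 + 2, so 5 does not divide 2 — does not hold.
#3 U + X = 6 + 13 = 19; 19 ≥ 17 — holds.
#4 Y = 2 lies in [1, 4] — holds.
#5 max(6, 5) = 6 — holds.
#6 |2 - 5| = 3; 3 ≤ 5 — holds.
#7 min(6, 13) = 6 — holds.
#8 Y * U = 2 * 6 = 12 — holds.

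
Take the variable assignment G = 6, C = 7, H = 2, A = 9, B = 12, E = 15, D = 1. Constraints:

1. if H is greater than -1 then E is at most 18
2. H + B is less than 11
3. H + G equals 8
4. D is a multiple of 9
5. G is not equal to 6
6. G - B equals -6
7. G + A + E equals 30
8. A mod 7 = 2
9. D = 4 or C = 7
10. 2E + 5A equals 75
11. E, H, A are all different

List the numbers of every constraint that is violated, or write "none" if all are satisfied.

The assignment fails constraints 2, 4, and 5.

1. H = 2 > -1, so we need E ≤ 18; E = 15 ≤ 18 — satisfied.
2. H + B = 2 + 12 = 14; 14 ≥ 11, bound 11 not met — violated.
3. H + G = 2 + 6 = 8 — satisfied.
4. 1 = 9*0 + 1, so 9 does not divide 1 — violated.
5. G = 6, but 6 is required to differ — violated.
6. G - B = 6 - 12 = -6 — satisfied.
7. G + A + E = 6 + 9 + 15 = 30 — satisfied.
8. 9 mod 7 = 2 — satisfied.
9. D = 1 ≠ 4, but C = 7 = 7 (second disjunct) — satisfied.
10. 2E + 5A = 2(15) + 5(9) = 75 — satisfied.
11. values 15, 2, 9 are pairwise distinct — satisfied.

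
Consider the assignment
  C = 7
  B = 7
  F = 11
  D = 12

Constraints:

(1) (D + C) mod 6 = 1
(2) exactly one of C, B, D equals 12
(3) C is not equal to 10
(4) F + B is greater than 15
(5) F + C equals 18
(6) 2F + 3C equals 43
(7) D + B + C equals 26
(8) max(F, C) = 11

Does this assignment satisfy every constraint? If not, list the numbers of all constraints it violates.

All constraints are satisfied.

(1) D + C = 19; 19 mod 6 = 1  holds
(2) C=7, B=7, D=12; 1 of them equals 12  holds
(3) C = 7, and 7 ≠ 10  holds
(4) F + B = 11 + 7 = 18; 18 > 15  holds
(5) F + C = 11 + 7 = 18  holds
(6) 2F + 3C = 2(11) + 3(7) = 43  holds
(7) D + B + C = 12 + 7 + 7 = 26  holds
(8) max(11, 7) = 11  holds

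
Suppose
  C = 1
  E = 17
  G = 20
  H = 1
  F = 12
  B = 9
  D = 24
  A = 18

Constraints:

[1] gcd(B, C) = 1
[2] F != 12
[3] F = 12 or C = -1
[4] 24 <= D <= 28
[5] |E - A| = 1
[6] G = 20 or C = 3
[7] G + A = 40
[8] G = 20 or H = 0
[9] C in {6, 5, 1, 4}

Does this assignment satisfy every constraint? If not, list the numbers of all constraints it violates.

[1] gcd(9, 1) = 1  yes
[2] F = 12, but 12 is required to differ  no
[3] F = 12 = 12 (first disjunct)  yes
[4] D = 24 lies in [24, 28]  yes
[5] |17 - 18| = 1  yes
[6] G = 20 = 20 (first disjunct)  yes
[7] G + A = 20 + 18 = 38, not 40  no
[8] G = 20 = 20 (first disjunct)  yes
[9] C = 1 is in {6, 5, 1, 4}  yes

Constraints 2, 7 do not hold.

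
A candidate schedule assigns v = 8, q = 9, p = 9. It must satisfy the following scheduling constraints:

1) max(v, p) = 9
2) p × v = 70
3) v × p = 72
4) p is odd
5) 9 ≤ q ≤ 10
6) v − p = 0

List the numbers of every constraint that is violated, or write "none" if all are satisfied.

1) max(8, 9) = 9 — holds.
2) p × v = 9 × 8 = 72, not 70 — does not hold.
3) v × p = 8 × 9 = 72 — holds.
4) p = 9 is odd — holds.
5) q = 9 lies in [9, 10] — holds.
6) v − p = 8 − 9 = -1, not 0 — does not hold.

Constraints 2, 6 do not hold.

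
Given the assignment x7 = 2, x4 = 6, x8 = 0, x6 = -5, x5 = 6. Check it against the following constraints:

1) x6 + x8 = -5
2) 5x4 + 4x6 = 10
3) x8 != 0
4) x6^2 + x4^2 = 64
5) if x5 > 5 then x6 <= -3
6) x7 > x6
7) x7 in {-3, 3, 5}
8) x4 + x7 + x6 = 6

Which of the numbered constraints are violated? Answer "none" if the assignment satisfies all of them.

1) x6 + x8 = -5 + 0 = -5  yes
2) 5x4 + 4x6 = 5(6) + 4(-5) = 10  yes
3) x8 = 0, but 0 is required to differ  no
4) x6^2 + x4^2 = (-5)^2 + 6^2 = 25 + 36 = 61, not 64  no
5) x5 = 6 > 5, so we need x6 ≤ -3; x6 = -5 ≤ -3  yes
6) x7 = 2, x6 = -5; 2 > -5  yes
7) x7 = 2 is not in {-3, 3, 5}  no
8) x4 + x7 + x6 = 6 + 2 + (-5) = 3, not 6  no

The assignment fails constraints 3, 4, 7, and 8.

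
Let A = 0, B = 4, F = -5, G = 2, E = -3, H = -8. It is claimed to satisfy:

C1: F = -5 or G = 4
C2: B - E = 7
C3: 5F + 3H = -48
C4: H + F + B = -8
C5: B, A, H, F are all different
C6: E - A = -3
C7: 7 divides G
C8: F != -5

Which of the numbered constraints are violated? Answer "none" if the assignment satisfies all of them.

The assignment fails constraints 3, 4, 7, and 8.

C1: F = -5 = -5 (first disjunct) — satisfied.
C2: B - E = 4 - (-3) = 7 — satisfied.
C3: 5F + 3H = 5(-5) + 3(-8) = -49, not -48 — violated.
C4: H + F + B = -8 + (-5) + 4 = -9, not -8 — violated.
C5: values 4, 0, -8, -5 are pairwise distinct — satisfied.
C6: E - A = -3 - 0 = -3 — satisfied.
C7: 2 = 7*0 + 2, so 7 does not divide 2 — violated.
C8: F = -5, but -5 is required to differ — violated.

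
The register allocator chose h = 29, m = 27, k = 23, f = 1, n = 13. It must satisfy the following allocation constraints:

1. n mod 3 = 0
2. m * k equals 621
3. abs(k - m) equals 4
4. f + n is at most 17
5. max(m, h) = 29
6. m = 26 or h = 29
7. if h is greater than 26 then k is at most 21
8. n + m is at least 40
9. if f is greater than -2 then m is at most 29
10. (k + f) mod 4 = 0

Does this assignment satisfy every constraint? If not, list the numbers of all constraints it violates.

1. 13 mod 3 = 1, not 0 — violated.
2. m * k = 27 * 23 = 621 — satisfied.
3. abs(23 - 27) = 4 — satisfied.
4. f + n = 1 + 13 = 14; 14 ≤ 17 — satisfied.
5. max(27, 29) = 29 — satisfied.
6. m = 27 ≠ 26, but h = 29 = 29 (second disjunct) — satisfied.
7. h = 29 > 26, so we need k ≤ 21; but k = 23 > 21 — violated.
8. n + m = 13 + 27 = 40; 40 ≥ 40 — satisfied.
9. f = 1 > -2, so we need m ≤ 29; m = 27 ≤ 29 — satisfied.
10. k + f = 24; 24 mod 4 = 0 — satisfied.

The assignment fails constraints 1 and 7.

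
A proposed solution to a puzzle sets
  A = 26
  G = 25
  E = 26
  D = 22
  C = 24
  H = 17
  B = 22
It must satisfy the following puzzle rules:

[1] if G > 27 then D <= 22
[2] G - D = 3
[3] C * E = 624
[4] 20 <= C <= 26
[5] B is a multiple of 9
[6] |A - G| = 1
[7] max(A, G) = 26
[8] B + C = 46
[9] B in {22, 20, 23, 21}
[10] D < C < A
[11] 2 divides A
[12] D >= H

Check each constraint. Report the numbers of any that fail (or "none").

[1] G = 25, not > 27; antecedent false, conditional vacuously true — holds.
[2] G - D = 25 - 22 = 3 — holds.
[3] C * E = 24 * 26 = 624 — holds.
[4] C = 24 lies in [20, 26] — holds.
[5] 22 = 9*2 + 4, so 9 does not divide 22 — does not hold.
[6] |26 - 25| = 1 — holds.
[7] max(26, 25) = 26 — holds.
[8] B + C = 22 + 24 = 46 — holds.
[9] B = 22 is in {22, 20, 23, 21} — holds.
[10] values 22 < 24 < 26 — holds.
[11] 26 / 2 = 13, so 2 divides 26 — holds.
[12] D = 22, H = 17; 22 ≥ 17 — holds.

The assignment fails constraint 5.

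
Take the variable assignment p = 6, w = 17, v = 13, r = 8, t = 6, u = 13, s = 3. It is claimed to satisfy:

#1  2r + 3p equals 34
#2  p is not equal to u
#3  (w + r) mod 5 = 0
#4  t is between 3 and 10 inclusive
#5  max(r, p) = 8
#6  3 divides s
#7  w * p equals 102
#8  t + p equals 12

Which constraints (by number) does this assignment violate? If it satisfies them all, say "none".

The assignment satisfies every constraint.

#1 2r + 3p = 2(8) + 3(6) = 34  ✓
#2 p = 6, u = 13; distinct  ✓
#3 w + r = 25; 25 mod 5 = 0  ✓
#4 t = 6 lies in [3, 10]  ✓
#5 max(8, 6) = 8  ✓
#6 3 / 3 = 1, so 3 divides 3  ✓
#7 w * p = 17 * 6 = 102  ✓
#8 t + p = 6 + 6 = 12  ✓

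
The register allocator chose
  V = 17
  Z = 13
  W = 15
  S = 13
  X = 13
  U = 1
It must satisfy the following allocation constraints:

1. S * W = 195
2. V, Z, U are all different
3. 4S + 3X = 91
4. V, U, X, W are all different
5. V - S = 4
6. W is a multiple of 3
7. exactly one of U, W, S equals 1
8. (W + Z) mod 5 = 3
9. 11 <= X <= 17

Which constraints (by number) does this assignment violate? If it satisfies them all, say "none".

All constraints are satisfied.

1. S * W = 13 * 15 = 195 — satisfied.
2. values 17, 13, 1 are pairwise distinct — satisfied.
3. 4S + 3X = 4(13) + 3(13) = 91 — satisfied.
4. values 17, 1, 13, 15 are pairwise distinct — satisfied.
5. V - S = 17 - 13 = 4 — satisfied.
6. 15 / 3 = 5, so 3 divides 15 — satisfied.
7. U=1, W=15, S=13; 1 of them equals 1 — satisfied.
8. W + Z = 28; 28 mod 5 = 3 — satisfied.
9. X = 13 lies in [11, 17] — satisfied.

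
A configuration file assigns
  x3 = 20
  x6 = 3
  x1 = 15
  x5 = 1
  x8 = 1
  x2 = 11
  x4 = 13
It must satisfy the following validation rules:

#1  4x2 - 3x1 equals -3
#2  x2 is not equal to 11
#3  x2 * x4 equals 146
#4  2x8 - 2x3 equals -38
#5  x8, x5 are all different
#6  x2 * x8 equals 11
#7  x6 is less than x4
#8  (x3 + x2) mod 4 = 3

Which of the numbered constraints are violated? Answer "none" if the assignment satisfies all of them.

#1 4x2 - 3x1 = 4(11) - 3(15) = -1, not -3  false
#2 x2 = 11, but 11 is required to differ  false
#3 x2 * x4 = 11 * 13 = 143, not 146  false
#4 2x8 - 2x3 = 2(1) - 2(20) = -38  true
#5 x8 = x5 = 1, not all different  false
#6 x2 * x8 = 11 * 1 = 11  true
#7 x6 = 3, x4 = 13; 3 < 13  true
#8 x3 + x2 = 31; 31 mod 4 = 3  true

No — constraints 1, 2, 3, 5 are not satisfied.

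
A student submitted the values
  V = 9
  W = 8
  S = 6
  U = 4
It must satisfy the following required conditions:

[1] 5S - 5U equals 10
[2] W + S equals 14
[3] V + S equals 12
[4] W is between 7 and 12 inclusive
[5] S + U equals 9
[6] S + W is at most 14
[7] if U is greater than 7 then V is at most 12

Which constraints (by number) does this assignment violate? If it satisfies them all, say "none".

No — constraints 3 and 5 are not satisfied.

[1] 5S - 5U = 5(6) - 5(4) = 10 — OK.
[2] W + S = 8 + 6 = 14 — OK.
[3] V + S = 9 + 6 = 15, not 12 — violated.
[4] W = 8 lies in [7, 12] — OK.
[5] S + U = 6 + 4 = 10, not 9 — violated.
[6] S + W = 6 + 8 = 14; 14 ≤ 14 — OK.
[7] U = 4, not > 7; antecedent false, conditional vacuously true — OK.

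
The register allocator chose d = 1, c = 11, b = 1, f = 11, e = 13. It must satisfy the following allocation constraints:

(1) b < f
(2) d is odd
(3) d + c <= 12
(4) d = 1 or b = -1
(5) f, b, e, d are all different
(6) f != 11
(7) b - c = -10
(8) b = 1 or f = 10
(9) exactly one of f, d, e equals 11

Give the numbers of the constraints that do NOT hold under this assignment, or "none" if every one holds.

Constraints 5, 6 do not hold.

(1) b = 1, f = 11; 1 < 11 — satisfied.
(2) d = 1 is odd — satisfied.
(3) d + c = 1 + 11 = 12; 12 ≤ 12 — satisfied.
(4) d = 1 = 1 (first disjunct) — satisfied.
(5) b = d = 1, not all different — violated.
(6) f = 11, but 11 is required to differ — violated.
(7) b - c = 1 - 11 = -10 — satisfied.
(8) b = 1 = 1 (first disjunct) — satisfied.
(9) f=11, d=1, e=13; 1 of them equals 11 — satisfied.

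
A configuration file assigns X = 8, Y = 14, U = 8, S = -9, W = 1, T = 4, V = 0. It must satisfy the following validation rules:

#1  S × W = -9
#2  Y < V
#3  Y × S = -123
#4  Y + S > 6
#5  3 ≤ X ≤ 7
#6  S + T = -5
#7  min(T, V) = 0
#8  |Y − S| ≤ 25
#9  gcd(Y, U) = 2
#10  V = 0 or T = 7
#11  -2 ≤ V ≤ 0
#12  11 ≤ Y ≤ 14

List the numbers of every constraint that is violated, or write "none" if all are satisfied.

Constraints 2, 3, 4, and 5 do not hold.

#1 S × W = -9 × 1 = -9 — holds.
#2 Y = 14, V = 0; 14 ≥ 0 (want <) — does not hold.
#3 Y × S = 14 × (-9) = -126, not -123 — does not hold.
#4 Y + S = 14 + (-9) = 5; 5 ≤ 6, bound 6 not met — does not hold.
#5 X = 8 is outside [3, 7] — does not hold.
#6 S + T = -9 + 4 = -5 — holds.
#7 min(4, 0) = 0 — holds.
#8 |14 − (-9)| = 23; 23 ≤ 25 — holds.
#9 gcd(14, 8) = 2 — holds.
#10 V = 0 = 0 (first disjunct) — holds.
#11 V = 0 lies in [-2, 0] — holds.
#12 Y = 14 lies in [11, 14] — holds.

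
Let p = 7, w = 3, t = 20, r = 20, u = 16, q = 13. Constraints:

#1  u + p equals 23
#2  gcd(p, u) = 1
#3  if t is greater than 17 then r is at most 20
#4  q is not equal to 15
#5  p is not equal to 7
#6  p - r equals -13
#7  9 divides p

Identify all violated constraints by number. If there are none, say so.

The assignment fails constraints 5 and 7.

#1 u + p = 16 + 7 = 23 — holds.
#2 gcd(7, 16) = 1 — holds.
#3 t = 20 > 17, so we need r ≤ 20; r = 20 ≤ 20 — holds.
#4 q = 13, and 13 ≠ 15 — holds.
#5 p = 7, but 7 is required to differ — does not hold.
#6 p - r = 7 - 20 = -13 — holds.
#7 7 = 9*0 + 7, so 9 does not divide 7 — does not hold.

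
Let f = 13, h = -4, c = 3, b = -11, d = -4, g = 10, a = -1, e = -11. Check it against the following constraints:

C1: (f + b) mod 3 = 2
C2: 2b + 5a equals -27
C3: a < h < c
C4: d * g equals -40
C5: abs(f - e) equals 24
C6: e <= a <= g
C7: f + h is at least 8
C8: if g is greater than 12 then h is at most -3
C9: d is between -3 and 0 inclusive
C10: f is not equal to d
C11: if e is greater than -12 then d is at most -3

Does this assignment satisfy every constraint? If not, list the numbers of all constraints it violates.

C1: f + b = 2; 2 mod 3 = 2  true
C2: 2b + 5a = 2(-11) + 5(-1) = -27  true
C3: values -1, -4, 3; a = -1 is not < h = -4  false
C4: d * g = -4 * 10 = -40  true
C5: abs(13 - (-11)) = 24  true
C6: values -11 <= -1 <= 10  true
C7: f + h = 13 + (-4) = 9; 9 ≥ 8  true
C8: g = 10, not > 12; antecedent false, conditional vacuously true  true
C9: d = -4 is outside [-3, 0]  false
C10: f = 13, d = -4; distinct  true
C11: e = -11 > -12, so we need d ≤ -3; d = -4 ≤ -3  true

Violated: 3 and 9.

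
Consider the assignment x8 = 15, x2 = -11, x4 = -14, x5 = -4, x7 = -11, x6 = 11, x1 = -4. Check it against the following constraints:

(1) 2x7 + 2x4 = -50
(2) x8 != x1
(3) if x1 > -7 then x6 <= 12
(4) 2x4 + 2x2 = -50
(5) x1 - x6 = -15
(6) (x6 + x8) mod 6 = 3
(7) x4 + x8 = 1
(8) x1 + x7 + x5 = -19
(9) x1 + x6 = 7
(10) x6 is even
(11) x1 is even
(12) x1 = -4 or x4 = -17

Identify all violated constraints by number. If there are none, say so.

Violated: 6 and 10.

(1) 2x7 + 2x4 = 2(-11) + 2(-14) = -50 — OK.
(2) x8 = 15, x1 = -4; distinct — OK.
(3) x1 = -4 > -7, so we need x6 ≤ 12; x6 = 11 ≤ 12 — OK.
(4) 2x4 + 2x2 = 2(-14) + 2(-11) = -50 — OK.
(5) x1 - x6 = -4 - 11 = -15 — OK.
(6) x6 + x8 = 26; 26 mod 6 = 2, not 3 — violated.
(7) x4 + x8 = -14 + 15 = 1 — OK.
(8) x1 + x7 + x5 = -4 + (-11) + (-4) = -19 — OK.
(9) x1 + x6 = -4 + 11 = 7 — OK.
(10) x6 = 11 is odd — violated.
(11) x1 = -4 is even — OK.
(12) x1 = -4 = -4 (first disjunct) — OK.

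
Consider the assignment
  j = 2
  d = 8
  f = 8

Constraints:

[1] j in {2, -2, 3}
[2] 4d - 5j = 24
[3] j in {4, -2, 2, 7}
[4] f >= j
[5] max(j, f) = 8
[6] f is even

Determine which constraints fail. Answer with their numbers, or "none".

Constraint 2 does not hold.

[1] j = 2 is in {2, -2, 3} — holds.
[2] 4d - 5j = 4(8) - 5(2) = 22, not 24 — fails.
[3] j = 2 is in {4, -2, 2, 7} — holds.
[4] f = 8, j = 2; 8 ≥ 2 — holds.
[5] max(2, 8) = 8 — holds.
[6] f = 8 is even — holds.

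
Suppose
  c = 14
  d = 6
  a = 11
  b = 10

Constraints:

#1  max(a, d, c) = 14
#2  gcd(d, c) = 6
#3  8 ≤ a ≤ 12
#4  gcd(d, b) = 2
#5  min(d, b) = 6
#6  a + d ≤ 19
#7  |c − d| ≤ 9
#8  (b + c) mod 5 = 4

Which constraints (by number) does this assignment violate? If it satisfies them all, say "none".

#1 max(11, 6, 14) = 14 — holds.
#2 gcd(6, 14) = 2, not 6 — does not hold.
#3 a = 11 lies in [8, 12] — holds.
#4 gcd(6, 10) = 2 — holds.
#5 min(6, 10) = 6 — holds.
#6 a + d = 11 + 6 = 17; 17 ≤ 19 — holds.
#7 |14 − 6| = 8; 8 ≤ 9 — holds.
#8 b + c = 24; 24 mod 5 = 4 — holds.

Constraint 2 does not hold.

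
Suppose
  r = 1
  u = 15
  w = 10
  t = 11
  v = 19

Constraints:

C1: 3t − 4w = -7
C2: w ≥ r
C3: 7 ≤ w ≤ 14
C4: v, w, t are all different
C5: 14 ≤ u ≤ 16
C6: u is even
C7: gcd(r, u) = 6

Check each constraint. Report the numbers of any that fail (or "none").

C1: 3t − 4w = 3(11) − 4(10) = -7 — holds.
C2: w = 10, r = 1; 10 ≥ 1 — holds.
C3: w = 10 lies in [7, 14] — holds.
C4: values 19, 10, 11 are pairwise distinct — holds.
C5: u = 15 lies in [14, 16] — holds.
C6: u = 15 is odd — fails.
C7: gcd(1, 15) = 1, not 6 — fails.

Constraints 6 and 7 are violated.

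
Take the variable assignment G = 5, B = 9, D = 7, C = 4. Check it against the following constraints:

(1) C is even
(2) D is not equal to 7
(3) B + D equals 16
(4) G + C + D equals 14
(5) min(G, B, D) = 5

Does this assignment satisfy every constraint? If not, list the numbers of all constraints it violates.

(1) C = 4 is even — satisfied.
(2) D = 7, but 7 is required to differ — violated.
(3) B + D = 9 + 7 = 16 — satisfied.
(4) G + C + D = 5 + 4 + 7 = 16, not 14 — violated.
(5) min(5, 9, 7) = 5 — satisfied.

Violated: 2, 4.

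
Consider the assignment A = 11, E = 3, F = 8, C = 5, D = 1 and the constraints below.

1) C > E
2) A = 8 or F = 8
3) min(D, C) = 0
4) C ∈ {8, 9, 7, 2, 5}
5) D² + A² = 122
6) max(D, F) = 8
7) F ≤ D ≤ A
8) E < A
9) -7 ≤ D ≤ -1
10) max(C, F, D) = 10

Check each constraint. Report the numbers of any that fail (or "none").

1) C = 5, E = 3; 5 > 3  ✔
2) A = 11 ≠ 8, but F = 8 = 8 (second disjunct)  ✔
3) min(1, 5) = 1, not 0  ✘
4) C = 5 is in {8, 9, 7, 2, 5}  ✔
5) D² + A² = 1² + 11² = 1 + 121 = 122  ✔
6) max(1, 8) = 8  ✔
7) values 8, 1, 11; F = 8 is not ≤ D = 1  ✘
8) E = 3, A = 11; 3 < 11  ✔
9) D = 1 is outside [-7, -1]  ✘
10) max(5, 8, 1) = 8, not 10  ✘

Constraints 3, 7, 9, and 10 are violated.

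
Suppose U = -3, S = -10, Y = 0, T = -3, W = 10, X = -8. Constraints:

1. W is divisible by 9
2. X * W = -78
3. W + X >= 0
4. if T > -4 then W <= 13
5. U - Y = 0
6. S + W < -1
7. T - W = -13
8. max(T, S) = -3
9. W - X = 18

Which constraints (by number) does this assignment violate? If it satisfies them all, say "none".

1. 10 = 9*1 + 1, so 9 does not divide 10 — fails.
2. X * W = -8 * 10 = -80, not -78 — fails.
3. W + X = 10 + (-8) = 2; 2 ≥ 0 — holds.
4. T = -3 > -4, so we need W ≤ 13; W = 10 ≤ 13 — holds.
5. U - Y = -3 - 0 = -3, not 0 — fails.
6. S + W = -10 + 10 = 0; 0 ≥ -1, bound -1 not met — fails.
7. T - W = -3 - 10 = -13 — holds.
8. max(-3, -10) = -3 — holds.
9. W - X = 10 - (-8) = 18 — holds.

Violated: 1, 2, 5, and 6.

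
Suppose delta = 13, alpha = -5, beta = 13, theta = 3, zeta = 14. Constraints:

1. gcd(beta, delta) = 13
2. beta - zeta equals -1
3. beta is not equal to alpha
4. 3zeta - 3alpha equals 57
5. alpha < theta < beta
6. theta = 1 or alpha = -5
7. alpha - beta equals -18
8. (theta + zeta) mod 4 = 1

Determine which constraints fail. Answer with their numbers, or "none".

1. gcd(13, 13) = 13 — holds.
2. beta - zeta = 13 - 14 = -1 — holds.
3. beta = 13, alpha = -5; distinct — holds.
4. 3zeta - 3alpha = 3(14) - 3(-5) = 57 — holds.
5. values -5 < 3 < 13 — holds.
6. theta = 3 ≠ 1, but alpha = -5 = -5 (second disjunct) — holds.
7. alpha - beta = -5 - 13 = -18 — holds.
8. theta + zeta = 17; 17 mod 4 = 1 — holds.

None — every constraint holds.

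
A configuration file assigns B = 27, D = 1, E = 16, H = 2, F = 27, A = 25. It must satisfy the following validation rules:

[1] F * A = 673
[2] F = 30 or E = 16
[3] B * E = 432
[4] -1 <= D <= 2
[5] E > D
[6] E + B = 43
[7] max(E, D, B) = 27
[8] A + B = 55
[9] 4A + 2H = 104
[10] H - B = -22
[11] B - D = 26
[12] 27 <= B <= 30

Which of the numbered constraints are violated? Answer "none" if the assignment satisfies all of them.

No — constraints 1, 8, and 10 are not satisfied.

[1] F * A = 27 * 25 = 675, not 673  no
[2] F = 27 ≠ 30, but E = 16 = 16 (second disjunct)  yes
[3] B * E = 27 * 16 = 432  yes
[4] D = 1 lies in [-1, 2]  yes
[5] E = 16, D = 1; 16 > 1  yes
[6] E + B = 16 + 27 = 43  yes
[7] max(16, 1, 27) = 27  yes
[8] A + B = 25 + 27 = 52, not 55  no
[9] 4A + 2H = 4(25) + 2(2) = 104  yes
[10] H - B = 2 - 27 = -25, not -22  no
[11] B - D = 27 - 1 = 26  yes
[12] B = 27 lies in [27, 30]  yes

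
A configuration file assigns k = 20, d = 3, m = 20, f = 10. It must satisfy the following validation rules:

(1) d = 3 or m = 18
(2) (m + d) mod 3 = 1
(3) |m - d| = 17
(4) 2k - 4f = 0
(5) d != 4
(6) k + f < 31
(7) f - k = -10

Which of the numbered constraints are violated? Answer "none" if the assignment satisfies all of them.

(1) d = 3 = 3 (first disjunct) — holds.
(2) m + d = 23; 23 mod 3 = 2, not 1 — fails.
(3) |20 - 3| = 17 — holds.
(4) 2k - 4f = 2(20) - 4(10) = 0 — holds.
(5) d = 3, and 3 ≠ 4 — holds.
(6) k + f = 20 + 10 = 30; 30 < 31 — holds.
(7) f - k = 10 - 20 = -10 — holds.

No — constraint 2 is not satisfied.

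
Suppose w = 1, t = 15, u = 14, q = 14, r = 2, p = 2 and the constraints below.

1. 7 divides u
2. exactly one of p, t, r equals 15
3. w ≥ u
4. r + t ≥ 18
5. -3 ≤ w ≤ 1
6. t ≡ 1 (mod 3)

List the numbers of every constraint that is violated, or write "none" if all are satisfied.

1. 14 / 7 = 2, so 7 divides 14 — satisfied.
2. p=2, t=15, r=2; 1 of them equals 15 — satisfied.
3. w = 1, u = 14; 1 < 14 (want ≥) — violated.
4. r + t = 2 + 15 = 17; 17 < 18, bound 18 not met — violated.
5. w = 1 lies in [-3, 1] — satisfied.
6. 15 mod 3 = 0, not 1 — violated.

No — constraints 3, 4, 6 are not satisfied.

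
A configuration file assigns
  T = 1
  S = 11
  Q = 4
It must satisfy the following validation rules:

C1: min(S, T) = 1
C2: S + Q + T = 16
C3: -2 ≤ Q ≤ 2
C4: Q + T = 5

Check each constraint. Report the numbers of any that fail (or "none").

The assignment fails constraint 3.

C1: min(11, 1) = 1  OK
C2: S + Q + T = 11 + 4 + 1 = 16  OK
C3: Q = 4 is outside [-2, 2]  FAIL
C4: Q + T = 4 + 1 = 5  OK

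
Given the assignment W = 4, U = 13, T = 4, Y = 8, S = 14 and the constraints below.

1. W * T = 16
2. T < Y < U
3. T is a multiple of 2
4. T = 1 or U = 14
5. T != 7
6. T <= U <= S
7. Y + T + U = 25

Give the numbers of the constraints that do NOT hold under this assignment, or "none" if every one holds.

1. W * T = 4 * 4 = 16  holds
2. values 4 < 8 < 13  holds
3. 4 / 2 = 2, so 2 divides 4  holds
4. T = 4 ≠ 1 and U = 13 ≠ 14; both disjuncts false  fails
5. T = 4, and 4 ≠ 7  holds
6. values 4 <= 13 <= 14  holds
7. Y + T + U = 8 + 4 + 13 = 25  holds

Constraint 4 is violated.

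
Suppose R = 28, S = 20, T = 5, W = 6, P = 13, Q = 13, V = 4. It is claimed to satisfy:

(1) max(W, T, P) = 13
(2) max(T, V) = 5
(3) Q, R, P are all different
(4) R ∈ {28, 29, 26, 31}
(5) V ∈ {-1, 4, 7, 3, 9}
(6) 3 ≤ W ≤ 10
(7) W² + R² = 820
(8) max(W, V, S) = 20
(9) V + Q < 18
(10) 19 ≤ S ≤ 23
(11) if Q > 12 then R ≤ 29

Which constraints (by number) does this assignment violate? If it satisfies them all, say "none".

No — constraint 3 is not satisfied.

(1) max(6, 5, 13) = 13 — OK.
(2) max(5, 4) = 5 — OK.
(3) Q = P = 13, not all different — violated.
(4) R = 28 is in {28, 29, 26, 31} — OK.
(5) V = 4 is in {-1, 4, 7, 3, 9} — OK.
(6) W = 6 lies in [3, 10] — OK.
(7) W² + R² = 6² + 28² = 36 + 784 = 820 — OK.
(8) max(6, 4, 20) = 20 — OK.
(9) V + Q = 4 + 13 = 17; 17 < 18 — OK.
(10) S = 20 lies in [19, 23] — OK.
(11) Q = 13 > 12, so we need R ≤ 29; R = 28 ≤ 29 — OK.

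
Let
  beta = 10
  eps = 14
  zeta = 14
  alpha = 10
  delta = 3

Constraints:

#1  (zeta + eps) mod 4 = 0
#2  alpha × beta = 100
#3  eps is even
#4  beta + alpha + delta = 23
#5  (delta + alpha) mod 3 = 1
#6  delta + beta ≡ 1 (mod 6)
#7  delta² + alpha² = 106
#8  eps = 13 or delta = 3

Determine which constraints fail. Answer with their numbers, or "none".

#1 zeta + eps = 28; 28 mod 4 = 0  ✔
#2 alpha × beta = 10 × 10 = 100  ✔
#3 eps = 14 is even  ✔
#4 beta + alpha + delta = 10 + 10 + 3 = 23  ✔
#5 delta + alpha = 13; 13 mod 3 = 1  ✔
#6 delta + beta = 13; 13 mod 6 = 1  ✔
#7 delta² + alpha² = 3² + 10² = 9 + 100 = 109, not 106  ✘
#8 eps = 14 ≠ 13, but delta = 3 = 3 (second disjunct)  ✔

The assignment fails constraint 7.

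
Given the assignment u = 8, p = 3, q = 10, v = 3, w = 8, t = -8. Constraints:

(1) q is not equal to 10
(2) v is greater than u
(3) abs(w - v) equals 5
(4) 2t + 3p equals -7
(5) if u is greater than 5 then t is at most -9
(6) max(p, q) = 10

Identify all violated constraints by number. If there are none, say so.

Constraints 1, 2, 5 are violated.

(1) q = 10, but 10 is required to differ — violated.
(2) v = 3, u = 8; 3 ≤ 8 (want >) — violated.
(3) abs(8 - 3) = 5 — OK.
(4) 2t + 3p = 2(-8) + 3(3) = -7 — OK.
(5) u = 8 > 5, so we need t ≤ -9; but t = -8 > -9 — violated.
(6) max(3, 10) = 10 — OK.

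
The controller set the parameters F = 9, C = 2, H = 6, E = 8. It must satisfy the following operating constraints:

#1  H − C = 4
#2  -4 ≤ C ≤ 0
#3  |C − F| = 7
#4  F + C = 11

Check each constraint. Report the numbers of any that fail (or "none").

The assignment fails constraint 2.

#1 H − C = 6 − 2 = 4 — holds.
#2 C = 2 is outside [-4, 0] — fails.
#3 |2 − 9| = 7 — holds.
#4 F + C = 9 + 2 = 11 — holds.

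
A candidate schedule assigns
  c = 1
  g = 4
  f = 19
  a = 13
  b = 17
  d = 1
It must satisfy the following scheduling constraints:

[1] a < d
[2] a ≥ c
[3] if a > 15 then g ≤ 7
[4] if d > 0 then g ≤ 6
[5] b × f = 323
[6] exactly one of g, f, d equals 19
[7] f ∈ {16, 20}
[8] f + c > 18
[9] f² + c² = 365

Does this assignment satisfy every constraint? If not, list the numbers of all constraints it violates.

The assignment fails constraints 1, 7, 9.

[1] a = 13, d = 1; 13 ≥ 1 (want <) — does not hold.
[2] a = 13, c = 1; 13 ≥ 1 — holds.
[3] a = 13, not > 15; antecedent false, conditional vacuously true — holds.
[4] d = 1 > 0, so we need g ≤ 6; g = 4 ≤ 6 — holds.
[5] b × f = 17 × 19 = 323 — holds.
[6] g=4, f=19, d=1; 1 of them equals 19 — holds.
[7] f = 19 is not in {16, 20} — does not hold.
[8] f + c = 19 + 1 = 20; 20 > 18 — holds.
[9] f² + c² = 19² + 1² = 361 + 1 = 362, not 365 — does not hold.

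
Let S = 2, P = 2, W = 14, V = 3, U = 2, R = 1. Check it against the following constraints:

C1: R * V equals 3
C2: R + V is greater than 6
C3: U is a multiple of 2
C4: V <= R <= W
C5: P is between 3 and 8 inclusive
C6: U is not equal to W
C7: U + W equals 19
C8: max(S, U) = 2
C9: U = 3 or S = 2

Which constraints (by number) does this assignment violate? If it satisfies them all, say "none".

C1: R * V = 1 * 3 = 3 — holds.
C2: R + V = 1 + 3 = 4; 4 ≤ 6, bound 6 not met — does not hold.
C3: 2 / 2 = 1, so 2 divides 2 — holds.
C4: values 3, 1, 14; V = 3 is not <= R = 1 — does not hold.
C5: P = 2 is outside [3, 8] — does not hold.
C6: U = 2, W = 14; distinct — holds.
C7: U + W = 2 + 14 = 16, not 19 — does not hold.
C8: max(2, 2) = 2 — holds.
C9: U = 2 ≠ 3, but S = 2 = 2 (second disjunct) — holds.

No — constraints 2, 4, 5, 7 are not satisfied.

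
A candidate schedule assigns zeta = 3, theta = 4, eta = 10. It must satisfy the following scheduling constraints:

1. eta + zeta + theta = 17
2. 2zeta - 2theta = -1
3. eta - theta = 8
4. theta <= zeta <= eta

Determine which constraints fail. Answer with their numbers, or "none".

The assignment fails constraints 2, 3, and 4.

1. eta + zeta + theta = 10 + 3 + 4 = 17  yes
2. 2zeta - 2theta = 2(3) - 2(4) = -2, not -1  no
3. eta - theta = 10 - 4 = 6, not 8  no
4. values 4, 3, 10; theta = 4 is not <= zeta = 3  no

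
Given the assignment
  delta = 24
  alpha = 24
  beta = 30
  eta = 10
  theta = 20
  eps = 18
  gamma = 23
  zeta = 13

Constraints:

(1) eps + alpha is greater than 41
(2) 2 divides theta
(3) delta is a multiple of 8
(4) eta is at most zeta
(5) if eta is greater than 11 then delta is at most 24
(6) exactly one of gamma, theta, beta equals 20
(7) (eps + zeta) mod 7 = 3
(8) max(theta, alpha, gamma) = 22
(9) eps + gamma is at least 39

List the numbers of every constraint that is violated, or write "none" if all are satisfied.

Constraint 8 does not hold.

(1) eps + alpha = 18 + 24 = 42; 42 > 41  holds
(2) 20 / 2 = 10, so 2 divides 20  holds
(3) 24 / 8 = 3, so 8 divides 24  holds
(4) eta = 10, zeta = 13; 10 ≤ 13  holds
(5) eta = 10, not > 11; antecedent false, conditional vacuously true  holds
(6) gamma=23, theta=20, beta=30; 1 of them equals 20  holds
(7) eps + zeta = 31; 31 mod 7 = 3  holds
(8) max(20, 24, 23) = 24, not 22  fails
(9) eps + gamma = 18 + 23 = 41; 41 ≥ 39  holds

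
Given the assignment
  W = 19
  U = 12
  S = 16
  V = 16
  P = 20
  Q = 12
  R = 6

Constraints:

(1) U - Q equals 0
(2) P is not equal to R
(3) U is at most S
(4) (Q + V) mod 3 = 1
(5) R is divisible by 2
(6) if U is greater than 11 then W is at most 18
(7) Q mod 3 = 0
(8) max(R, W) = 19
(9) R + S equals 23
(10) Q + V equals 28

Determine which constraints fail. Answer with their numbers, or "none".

(1) U - Q = 12 - 12 = 0 — OK.
(2) P = 20, R = 6; distinct — OK.
(3) U = 12, S = 16; 12 ≤ 16 — OK.
(4) Q + V = 28; 28 mod 3 = 1 — OK.
(5) 6 / 2 = 3, so 2 divides 6 — OK.
(6) U = 12 > 11, so we need W ≤ 18; but W = 19 > 18 — violated.
(7) 12 mod 3 = 0 — OK.
(8) max(6, 19) = 19 — OK.
(9) R + S = 6 + 16 = 22, not 23 — violated.
(10) Q + V = 12 + 16 = 28 — OK.

Constraints 6, 9 are violated.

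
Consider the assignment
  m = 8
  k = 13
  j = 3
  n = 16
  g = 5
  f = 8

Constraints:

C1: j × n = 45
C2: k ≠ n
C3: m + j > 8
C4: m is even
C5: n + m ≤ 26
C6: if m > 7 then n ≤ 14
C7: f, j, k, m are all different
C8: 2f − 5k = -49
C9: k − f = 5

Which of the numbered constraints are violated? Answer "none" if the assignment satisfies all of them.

The assignment fails constraints 1, 6, 7.

C1: j × n = 3 × 16 = 48, not 45 — violated.
C2: k = 13, n = 16; distinct — OK.
C3: m + j = 8 + 3 = 11; 11 > 8 — OK.
C4: m = 8 is even — OK.
C5: n + m = 16 + 8 = 24; 24 ≤ 26 — OK.
C6: m = 8 > 7, so we need n ≤ 14; but n = 16 > 14 — violated.
C7: f = m = 8, not all different — violated.
C8: 2f − 5k = 2(8) − 5(13) = -49 — OK.
C9: k − f = 13 − 8 = 5 — OK.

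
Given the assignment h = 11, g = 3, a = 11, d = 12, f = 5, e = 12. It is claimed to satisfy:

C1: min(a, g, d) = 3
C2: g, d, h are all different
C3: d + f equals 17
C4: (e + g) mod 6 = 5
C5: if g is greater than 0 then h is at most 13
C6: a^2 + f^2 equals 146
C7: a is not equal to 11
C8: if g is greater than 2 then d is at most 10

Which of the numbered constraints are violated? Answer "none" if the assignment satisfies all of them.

C1: min(11, 3, 12) = 3  yes
C2: values 3, 12, 11 are pairwise distinct  yes
C3: d + f = 12 + 5 = 17  yes
C4: e + g = 15; 15 mod 6 = 3, not 5  no
C5: g = 3 > 0, so we need h ≤ 13; h = 11 ≤ 13  yes
C6: a^2 + f^2 = 11^2 + 5^2 = 121 + 25 = 146  yes
C7: a = 11, but 11 is required to differ  no
C8: g = 3 > 2, so we need d ≤ 10; but d = 12 > 10  no

Constraints 4, 7, 8 are violated.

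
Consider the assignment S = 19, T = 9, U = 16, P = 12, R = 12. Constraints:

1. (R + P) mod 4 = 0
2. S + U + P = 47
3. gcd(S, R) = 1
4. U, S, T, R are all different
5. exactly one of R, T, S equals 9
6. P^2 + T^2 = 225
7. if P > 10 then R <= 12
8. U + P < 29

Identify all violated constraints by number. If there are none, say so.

Yes — all constraints hold.

1. R + P = 24; 24 mod 4 = 0 — satisfied.
2. S + U + P = 19 + 16 + 12 = 47 — satisfied.
3. gcd(19, 12) = 1 — satisfied.
4. values 16, 19, 9, 12 are pairwise distinct — satisfied.
5. R=12, T=9, S=19; 1 of them equals 9 — satisfied.
6. P^2 + T^2 = 12^2 + 9^2 = 144 + 81 = 225 — satisfied.
7. P = 12 > 10, so we need R ≤ 12; R = 12 ≤ 12 — satisfied.
8. U + P = 16 + 12 = 28; 28 < 29 — satisfied.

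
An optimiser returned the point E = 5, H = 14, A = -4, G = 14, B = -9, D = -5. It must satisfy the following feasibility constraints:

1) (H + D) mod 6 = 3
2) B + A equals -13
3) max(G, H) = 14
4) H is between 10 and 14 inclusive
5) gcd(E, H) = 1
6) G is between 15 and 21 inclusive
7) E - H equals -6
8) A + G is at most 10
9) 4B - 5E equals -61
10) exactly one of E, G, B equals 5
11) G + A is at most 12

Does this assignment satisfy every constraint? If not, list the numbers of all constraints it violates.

1) H + D = 9; 9 mod 6 = 3 — satisfied.
2) B + A = -9 + (-4) = -13 — satisfied.
3) max(14, 14) = 14 — satisfied.
4) H = 14 lies in [10, 14] — satisfied.
5) gcd(5, 14) = 1 — satisfied.
6) G = 14 is outside [15, 21] — violated.
7) E - H = 5 - 14 = -9, not -6 — violated.
8) A + G = -4 + 14 = 10; 10 ≤ 10 — satisfied.
9) 4B - 5E = 4(-9) - 5(5) = -61 — satisfied.
10) E=5, G=14, B=-9; 1 of them equals 5 — satisfied.
11) G + A = 14 + (-4) = 10; 10 ≤ 12 — satisfied.

Constraints 6, 7 are violated.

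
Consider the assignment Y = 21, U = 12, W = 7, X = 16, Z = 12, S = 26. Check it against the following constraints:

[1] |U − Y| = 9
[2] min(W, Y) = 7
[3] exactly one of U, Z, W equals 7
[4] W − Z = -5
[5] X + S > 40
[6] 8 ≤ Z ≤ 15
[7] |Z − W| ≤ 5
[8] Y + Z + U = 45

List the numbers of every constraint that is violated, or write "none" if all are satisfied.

None — every constraint holds.

[1] |12 − 21| = 9 — holds.
[2] min(7, 21) = 7 — holds.
[3] U=12, Z=12, W=7; 1 of them equals 7 — holds.
[4] W − Z = 7 − 12 = -5 — holds.
[5] X + S = 16 + 26 = 42; 42 > 40 — holds.
[6] Z = 12 lies in [8, 15] — holds.
[7] |12 − 7| = 5; 5 ≤ 5 — holds.
[8] Y + Z + U = 21 + 12 + 12 = 45 — holds.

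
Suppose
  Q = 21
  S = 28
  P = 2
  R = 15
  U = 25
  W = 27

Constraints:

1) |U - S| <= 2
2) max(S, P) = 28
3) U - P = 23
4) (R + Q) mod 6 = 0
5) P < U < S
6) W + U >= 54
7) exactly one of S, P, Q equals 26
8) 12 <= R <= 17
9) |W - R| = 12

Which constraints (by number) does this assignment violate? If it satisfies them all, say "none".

1) |25 - 28| = 3; 3 > 2, exceeds bound 2 — fails.
2) max(28, 2) = 28 — holds.
3) U - P = 25 - 2 = 23 — holds.
4) R + Q = 36; 36 mod 6 = 0 — holds.
5) values 2 < 25 < 28 — holds.
6) W + U = 27 + 25 = 52; 52 < 54, bound 54 not met — fails.
7) S=28, P=2, Q=21; 0 of them equal 26, not exactly one — fails.
8) R = 15 lies in [12, 17] — holds.
9) |27 - 15| = 12 — holds.

Constraints 1, 6, and 7 are violated.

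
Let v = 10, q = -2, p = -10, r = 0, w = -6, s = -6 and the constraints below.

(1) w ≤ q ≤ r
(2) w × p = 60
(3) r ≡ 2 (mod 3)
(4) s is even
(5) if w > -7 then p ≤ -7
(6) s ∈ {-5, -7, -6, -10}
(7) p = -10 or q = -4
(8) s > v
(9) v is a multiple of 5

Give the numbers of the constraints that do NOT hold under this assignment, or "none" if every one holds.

No — constraints 3 and 8 are not satisfied.

(1) values -6 ≤ -2 ≤ 0 — holds.
(2) w × p = -6 × (-10) = 60 — holds.
(3) 0 mod 3 = 0, not 2 — does not hold.
(4) s = -6 is even — holds.
(5) w = -6 > -7, so we need p ≤ -7; p = -10 ≤ -7 — holds.
(6) s = -6 is in {-5, -7, -6, -10} — holds.
(7) p = -10 = -10 (first disjunct) — holds.
(8) s = -6, v = 10; -6 ≤ 10 (want >) — does not hold.
(9) 10 / 5 = 2, so 5 divides 10 — holds.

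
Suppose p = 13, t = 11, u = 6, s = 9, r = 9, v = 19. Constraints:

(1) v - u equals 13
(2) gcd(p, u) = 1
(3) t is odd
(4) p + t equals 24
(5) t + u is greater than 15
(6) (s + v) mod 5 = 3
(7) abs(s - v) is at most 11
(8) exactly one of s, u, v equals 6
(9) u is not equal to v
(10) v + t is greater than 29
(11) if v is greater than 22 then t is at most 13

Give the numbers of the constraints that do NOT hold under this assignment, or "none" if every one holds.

(1) v - u = 19 - 6 = 13 — holds.
(2) gcd(13, 6) = 1 — holds.
(3) t = 11 is odd — holds.
(4) p + t = 13 + 11 = 24 — holds.
(5) t + u = 11 + 6 = 17; 17 > 15 — holds.
(6) s + v = 28; 28 mod 5 = 3 — holds.
(7) abs(9 - 19) = 10; 10 ≤ 11 — holds.
(8) s=9, u=6, v=19; 1 of them equals 6 — holds.
(9) u = 6, v = 19; distinct — holds.
(10) v + t = 19 + 11 = 30; 30 > 29 — holds.
(11) v = 19, not > 22; antecedent false, conditional vacuously true — holds.

All constraints are satisfied.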